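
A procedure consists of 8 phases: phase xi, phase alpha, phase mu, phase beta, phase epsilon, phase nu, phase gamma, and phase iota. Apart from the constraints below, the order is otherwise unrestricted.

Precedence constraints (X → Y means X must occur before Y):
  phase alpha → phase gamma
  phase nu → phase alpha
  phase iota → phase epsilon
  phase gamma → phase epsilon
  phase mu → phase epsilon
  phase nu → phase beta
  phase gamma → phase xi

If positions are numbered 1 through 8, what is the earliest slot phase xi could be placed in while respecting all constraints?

4

Every phase that must precede phase xi has to come before it. Tracing all chains that end at phase xi, those phases are: phase alpha, phase nu, phase gamma — 3 in total.
So at minimum 3 phases come before phase xi, putting phase xi no earlier than position 4. That position is achievable by scheduling exactly those predecessors first.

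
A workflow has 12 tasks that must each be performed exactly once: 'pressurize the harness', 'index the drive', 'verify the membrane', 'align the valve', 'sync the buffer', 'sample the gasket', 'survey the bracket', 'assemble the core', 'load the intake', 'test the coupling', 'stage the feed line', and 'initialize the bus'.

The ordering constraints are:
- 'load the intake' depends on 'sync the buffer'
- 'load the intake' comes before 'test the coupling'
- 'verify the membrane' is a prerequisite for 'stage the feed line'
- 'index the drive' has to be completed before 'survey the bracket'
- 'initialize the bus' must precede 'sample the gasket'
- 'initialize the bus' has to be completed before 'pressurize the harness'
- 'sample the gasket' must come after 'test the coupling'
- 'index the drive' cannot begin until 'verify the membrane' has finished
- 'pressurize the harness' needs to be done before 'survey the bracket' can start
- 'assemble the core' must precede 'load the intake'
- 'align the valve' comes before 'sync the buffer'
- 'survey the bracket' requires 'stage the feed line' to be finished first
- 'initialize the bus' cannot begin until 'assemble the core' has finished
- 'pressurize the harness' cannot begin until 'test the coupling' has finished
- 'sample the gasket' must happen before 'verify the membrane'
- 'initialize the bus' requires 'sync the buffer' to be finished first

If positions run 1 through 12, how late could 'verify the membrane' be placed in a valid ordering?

Every task that must follow 'verify the membrane' has to come after it. Tracing all chains starting from 'verify the membrane', those tasks are: 'index the drive', 'survey the bracket', 'stage the feed line' — 3 in total.
So at least 3 tasks follow 'verify the membrane', putting 'verify the membrane' no later than position 9. That position is achievable by scheduling everything else first.

9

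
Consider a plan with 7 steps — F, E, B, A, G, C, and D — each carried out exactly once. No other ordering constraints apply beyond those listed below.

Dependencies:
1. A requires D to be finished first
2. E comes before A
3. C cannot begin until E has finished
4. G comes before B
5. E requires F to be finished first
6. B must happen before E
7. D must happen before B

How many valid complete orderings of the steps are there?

16

3 steps have no prerequisites (F, G, D), so any of them could come first.
Systematically extending each partial ordering one step at a time and counting, there are 16 complete orderings.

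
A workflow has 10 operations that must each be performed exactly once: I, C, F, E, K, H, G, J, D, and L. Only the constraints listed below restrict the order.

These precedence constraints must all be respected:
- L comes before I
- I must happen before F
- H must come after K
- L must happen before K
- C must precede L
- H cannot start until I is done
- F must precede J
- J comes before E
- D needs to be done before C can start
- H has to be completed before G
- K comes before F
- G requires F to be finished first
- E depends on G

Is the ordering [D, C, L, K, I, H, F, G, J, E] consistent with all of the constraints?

Every stated constraint is respected: K sits at position 4, ahead of F at position 7, and each of the other listed pairs likewise has the predecessor earlier in the sequence.

Yes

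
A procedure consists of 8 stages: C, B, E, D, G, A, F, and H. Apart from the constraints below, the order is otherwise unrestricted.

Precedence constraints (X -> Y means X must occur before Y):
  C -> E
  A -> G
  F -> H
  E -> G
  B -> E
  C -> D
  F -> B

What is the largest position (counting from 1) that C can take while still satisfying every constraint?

5

The stages that are forced after C, directly or by a chain of constraints, are E, D, G. That's 3 stages.
So at least 3 stages follow C, putting C no later than position 5. That position is achievable by scheduling everything else first.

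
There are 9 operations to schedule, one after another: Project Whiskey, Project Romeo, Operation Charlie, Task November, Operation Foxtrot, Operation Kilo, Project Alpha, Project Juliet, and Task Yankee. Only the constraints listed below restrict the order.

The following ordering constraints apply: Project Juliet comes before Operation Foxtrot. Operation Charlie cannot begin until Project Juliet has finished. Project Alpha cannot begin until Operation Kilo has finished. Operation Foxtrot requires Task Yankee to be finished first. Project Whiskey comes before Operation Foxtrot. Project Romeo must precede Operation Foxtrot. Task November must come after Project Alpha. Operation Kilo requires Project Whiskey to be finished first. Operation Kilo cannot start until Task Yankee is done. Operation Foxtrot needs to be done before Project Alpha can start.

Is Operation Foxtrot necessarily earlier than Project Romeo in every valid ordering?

In fact the dependencies run the other way: Project Romeo → Operation Foxtrot.
So Operation Foxtrot never precedes Project Romeo.

No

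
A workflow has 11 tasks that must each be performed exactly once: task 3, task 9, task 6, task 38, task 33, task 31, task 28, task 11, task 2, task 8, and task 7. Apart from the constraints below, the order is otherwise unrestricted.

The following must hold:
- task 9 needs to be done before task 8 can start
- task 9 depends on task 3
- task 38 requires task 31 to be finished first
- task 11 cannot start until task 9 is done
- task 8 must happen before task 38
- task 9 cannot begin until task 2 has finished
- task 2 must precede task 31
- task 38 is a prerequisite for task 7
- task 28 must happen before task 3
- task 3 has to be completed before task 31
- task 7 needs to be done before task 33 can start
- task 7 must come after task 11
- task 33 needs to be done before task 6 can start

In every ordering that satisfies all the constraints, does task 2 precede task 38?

There is a constraint chain task 2 → task 31 → task 38.
So task 2 must precede task 38 in any valid ordering.

Yes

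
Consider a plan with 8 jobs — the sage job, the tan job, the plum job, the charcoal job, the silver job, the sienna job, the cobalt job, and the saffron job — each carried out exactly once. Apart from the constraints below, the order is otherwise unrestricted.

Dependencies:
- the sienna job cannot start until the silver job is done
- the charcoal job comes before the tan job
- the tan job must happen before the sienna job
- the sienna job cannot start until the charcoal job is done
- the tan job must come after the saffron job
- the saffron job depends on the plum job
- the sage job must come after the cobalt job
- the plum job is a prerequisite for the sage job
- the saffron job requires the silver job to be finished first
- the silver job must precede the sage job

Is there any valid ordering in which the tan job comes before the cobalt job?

Yes

No chain of constraints runs from the cobalt job to the tan job, so the cobalt job is not required to come first.
That means at least one valid schedule has the tan job before the cobalt job.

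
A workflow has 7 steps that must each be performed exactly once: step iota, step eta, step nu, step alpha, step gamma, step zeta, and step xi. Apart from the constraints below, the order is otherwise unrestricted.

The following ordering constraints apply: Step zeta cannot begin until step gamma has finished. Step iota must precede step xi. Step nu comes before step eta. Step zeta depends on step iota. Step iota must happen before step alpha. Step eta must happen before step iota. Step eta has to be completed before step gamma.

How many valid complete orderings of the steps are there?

18

Step nu is the only step with nothing required before it, so every ordering starts there.
Systematically extending each partial ordering one step at a time and counting, there are 18 complete orderings.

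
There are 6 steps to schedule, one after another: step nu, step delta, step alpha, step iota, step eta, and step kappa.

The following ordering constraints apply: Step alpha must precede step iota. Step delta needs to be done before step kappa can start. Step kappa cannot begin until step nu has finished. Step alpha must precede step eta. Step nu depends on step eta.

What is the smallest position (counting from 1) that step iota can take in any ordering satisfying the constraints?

2

The only step forced before step iota (directly or transitively) is step alpha.
So at minimum 1 step comes before step iota, putting step iota no earlier than position 2. That position is achievable by scheduling exactly that predecessor first.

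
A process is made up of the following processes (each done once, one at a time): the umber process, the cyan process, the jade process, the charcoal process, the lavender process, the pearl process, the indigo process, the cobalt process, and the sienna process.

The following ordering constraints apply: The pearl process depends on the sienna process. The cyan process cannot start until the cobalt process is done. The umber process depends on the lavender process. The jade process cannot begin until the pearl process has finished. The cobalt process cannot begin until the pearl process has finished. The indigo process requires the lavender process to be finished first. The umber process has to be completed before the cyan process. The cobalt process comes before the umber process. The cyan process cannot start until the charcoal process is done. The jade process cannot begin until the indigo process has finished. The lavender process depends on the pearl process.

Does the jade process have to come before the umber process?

The jade process and the umber process are not related by any chain of constraints.
So the jade process can come before the umber process or after — it is not forced.

No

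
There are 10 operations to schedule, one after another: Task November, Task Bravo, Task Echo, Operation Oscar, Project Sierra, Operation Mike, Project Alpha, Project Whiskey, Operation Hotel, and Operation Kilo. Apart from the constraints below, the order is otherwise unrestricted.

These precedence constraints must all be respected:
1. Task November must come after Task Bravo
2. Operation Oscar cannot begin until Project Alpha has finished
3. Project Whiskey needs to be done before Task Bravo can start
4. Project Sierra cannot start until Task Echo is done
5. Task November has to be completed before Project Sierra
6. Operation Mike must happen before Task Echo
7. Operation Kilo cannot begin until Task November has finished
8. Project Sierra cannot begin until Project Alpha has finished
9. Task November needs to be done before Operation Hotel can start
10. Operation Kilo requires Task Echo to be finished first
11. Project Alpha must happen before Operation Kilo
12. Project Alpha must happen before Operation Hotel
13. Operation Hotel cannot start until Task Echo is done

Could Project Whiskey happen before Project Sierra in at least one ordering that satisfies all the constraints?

Yes

Project Whiskey is actually forced before Project Sierra by the constraints, so certainly some valid ordering has Project Whiskey first.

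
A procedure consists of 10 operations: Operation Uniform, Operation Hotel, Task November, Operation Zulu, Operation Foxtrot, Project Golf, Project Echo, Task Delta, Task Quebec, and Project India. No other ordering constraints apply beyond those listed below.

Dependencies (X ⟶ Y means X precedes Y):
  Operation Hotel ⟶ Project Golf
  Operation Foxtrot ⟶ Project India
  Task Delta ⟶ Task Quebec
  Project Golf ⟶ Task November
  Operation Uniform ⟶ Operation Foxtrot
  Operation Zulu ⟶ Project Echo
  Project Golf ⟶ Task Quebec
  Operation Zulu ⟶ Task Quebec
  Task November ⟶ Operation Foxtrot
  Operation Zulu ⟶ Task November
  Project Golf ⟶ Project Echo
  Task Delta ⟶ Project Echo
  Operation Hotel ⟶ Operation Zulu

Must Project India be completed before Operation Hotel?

No

There is a chain Operation Hotel → Operation Zulu → Task November → Operation Foxtrot → Project India, which puts Operation Hotel before Project India.
So Project India never precedes Operation Hotel.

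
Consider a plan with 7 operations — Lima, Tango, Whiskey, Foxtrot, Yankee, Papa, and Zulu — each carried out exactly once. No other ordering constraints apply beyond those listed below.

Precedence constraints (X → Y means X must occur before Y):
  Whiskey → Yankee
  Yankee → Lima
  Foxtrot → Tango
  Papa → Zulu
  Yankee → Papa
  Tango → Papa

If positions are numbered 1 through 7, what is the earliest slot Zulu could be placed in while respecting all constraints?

6

Every operation that must precede Zulu has to come before it. Tracing all chains that end at Zulu, those operations are: Tango, Whiskey, Foxtrot, Yankee, Papa — 5 in total.
So at minimum 5 operations come before Zulu, putting Zulu no earlier than position 6. That position is achievable by scheduling exactly those predecessors first.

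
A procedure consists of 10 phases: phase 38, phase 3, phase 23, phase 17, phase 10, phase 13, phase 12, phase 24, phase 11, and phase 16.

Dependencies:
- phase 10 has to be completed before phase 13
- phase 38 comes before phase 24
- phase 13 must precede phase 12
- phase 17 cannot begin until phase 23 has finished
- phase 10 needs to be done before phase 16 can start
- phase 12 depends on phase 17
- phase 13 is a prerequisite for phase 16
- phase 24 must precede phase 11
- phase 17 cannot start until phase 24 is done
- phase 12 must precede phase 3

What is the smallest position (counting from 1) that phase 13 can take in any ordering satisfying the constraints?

2

Working backwards through the constraints from phase 13, its only required predecessor is phase 10.
So at minimum 1 phase comes before phase 13, putting phase 13 no earlier than position 2. That position is achievable by scheduling exactly that predecessor first.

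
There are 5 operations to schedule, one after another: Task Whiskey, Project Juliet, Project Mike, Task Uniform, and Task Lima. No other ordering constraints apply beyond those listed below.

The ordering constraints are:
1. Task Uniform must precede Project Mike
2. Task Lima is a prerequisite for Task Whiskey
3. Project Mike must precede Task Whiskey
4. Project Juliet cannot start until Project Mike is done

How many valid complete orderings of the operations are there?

2 operations have no prerequisites (Task Uniform, Task Lima), so any of them could come first.
Systematically extending each partial ordering one operation at a time and counting, there are 7 complete orderings.

7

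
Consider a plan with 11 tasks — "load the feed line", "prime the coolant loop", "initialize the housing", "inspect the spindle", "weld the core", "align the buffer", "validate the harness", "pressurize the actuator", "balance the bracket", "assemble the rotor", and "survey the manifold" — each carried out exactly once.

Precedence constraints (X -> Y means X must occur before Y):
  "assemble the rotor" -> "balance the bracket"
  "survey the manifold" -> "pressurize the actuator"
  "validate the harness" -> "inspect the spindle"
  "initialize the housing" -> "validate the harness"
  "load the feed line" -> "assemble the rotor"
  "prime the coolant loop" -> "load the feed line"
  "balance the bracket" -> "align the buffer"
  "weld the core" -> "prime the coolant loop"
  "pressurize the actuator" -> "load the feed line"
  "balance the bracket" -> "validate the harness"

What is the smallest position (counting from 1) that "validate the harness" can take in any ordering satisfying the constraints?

9

Every task that must precede "validate the harness" has to come before it. Tracing all chains that end at "validate the harness", those tasks are: "load the feed line", "prime the coolant loop", "initialize the housing", "weld the core", "pressurize the actuator", "balance the bracket", "assemble the rotor", "survey the manifold" — 8 in total.
So at minimum 8 tasks come before "validate the harness", putting "validate the harness" no earlier than position 9. That position is achievable by scheduling exactly those predecessors first.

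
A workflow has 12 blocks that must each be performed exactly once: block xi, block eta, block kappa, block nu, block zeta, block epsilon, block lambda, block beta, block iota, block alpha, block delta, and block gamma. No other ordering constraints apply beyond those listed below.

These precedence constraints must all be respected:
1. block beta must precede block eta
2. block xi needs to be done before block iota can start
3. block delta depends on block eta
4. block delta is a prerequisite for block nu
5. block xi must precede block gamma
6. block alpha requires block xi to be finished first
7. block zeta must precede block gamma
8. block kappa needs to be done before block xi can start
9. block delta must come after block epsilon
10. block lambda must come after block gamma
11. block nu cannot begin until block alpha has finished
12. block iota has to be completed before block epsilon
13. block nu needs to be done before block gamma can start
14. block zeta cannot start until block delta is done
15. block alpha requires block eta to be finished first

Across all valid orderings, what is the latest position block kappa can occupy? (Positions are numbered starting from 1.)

The blocks that are forced after block kappa, directly or by a chain of constraints, are block xi, block nu, block zeta, block epsilon, block lambda, block iota, block alpha, block delta, block gamma. That's 9 blocks.
With 9 mandatory successors out of 12 blocks total, the latest slot for block kappa is 12−9 = 3, and it's reachable by doing all non-successors before block kappa.

3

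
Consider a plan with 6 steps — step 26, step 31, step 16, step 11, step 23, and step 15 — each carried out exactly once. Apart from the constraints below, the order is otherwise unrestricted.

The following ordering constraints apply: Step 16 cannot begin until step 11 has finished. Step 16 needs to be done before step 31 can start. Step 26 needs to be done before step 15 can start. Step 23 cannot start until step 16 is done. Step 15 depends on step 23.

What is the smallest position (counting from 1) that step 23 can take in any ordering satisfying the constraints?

Every step that must precede step 23 has to come before it. Tracing all chains that end at step 23, those steps are: step 16, step 11 — 2 in total.
With 2 mandatory predecessors, the earliest step 23 can sit is position 2+1 = 3, and placing just those 2 first achieves it.

3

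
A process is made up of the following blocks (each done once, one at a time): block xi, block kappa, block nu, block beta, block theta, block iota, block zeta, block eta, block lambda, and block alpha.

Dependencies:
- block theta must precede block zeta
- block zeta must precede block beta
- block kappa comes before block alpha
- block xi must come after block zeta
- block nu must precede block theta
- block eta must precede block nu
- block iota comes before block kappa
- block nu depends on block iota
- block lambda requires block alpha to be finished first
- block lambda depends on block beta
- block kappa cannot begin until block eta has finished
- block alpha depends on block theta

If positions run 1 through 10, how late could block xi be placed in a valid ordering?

10

Nothing depends on block xi, so it can be the final block, position 10.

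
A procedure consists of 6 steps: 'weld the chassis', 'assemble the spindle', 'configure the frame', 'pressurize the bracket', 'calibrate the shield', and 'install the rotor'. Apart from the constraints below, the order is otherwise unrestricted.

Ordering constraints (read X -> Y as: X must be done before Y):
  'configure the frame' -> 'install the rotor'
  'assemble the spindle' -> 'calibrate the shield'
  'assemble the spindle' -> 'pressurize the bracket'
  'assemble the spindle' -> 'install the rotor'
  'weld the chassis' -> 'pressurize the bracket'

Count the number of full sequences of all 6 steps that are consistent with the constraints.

The steps with no prerequisites are 'weld the chassis', 'assemble the spindle', 'configure the frame'; any of them can be placed first.
Systematically extending each partial ordering one step at a time and counting, there are 66 complete orderings.

66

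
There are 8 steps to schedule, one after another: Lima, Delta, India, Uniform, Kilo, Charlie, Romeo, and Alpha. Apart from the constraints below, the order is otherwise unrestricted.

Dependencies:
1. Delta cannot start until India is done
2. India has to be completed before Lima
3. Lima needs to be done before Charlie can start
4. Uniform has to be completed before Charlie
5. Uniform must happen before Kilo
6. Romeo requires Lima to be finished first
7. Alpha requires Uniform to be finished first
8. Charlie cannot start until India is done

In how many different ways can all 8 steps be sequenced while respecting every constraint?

2 steps have no prerequisites (India, Uniform), so any of them could come first.
Systematically extending each partial ordering one step at a time and counting, there are 826 complete orderings.

826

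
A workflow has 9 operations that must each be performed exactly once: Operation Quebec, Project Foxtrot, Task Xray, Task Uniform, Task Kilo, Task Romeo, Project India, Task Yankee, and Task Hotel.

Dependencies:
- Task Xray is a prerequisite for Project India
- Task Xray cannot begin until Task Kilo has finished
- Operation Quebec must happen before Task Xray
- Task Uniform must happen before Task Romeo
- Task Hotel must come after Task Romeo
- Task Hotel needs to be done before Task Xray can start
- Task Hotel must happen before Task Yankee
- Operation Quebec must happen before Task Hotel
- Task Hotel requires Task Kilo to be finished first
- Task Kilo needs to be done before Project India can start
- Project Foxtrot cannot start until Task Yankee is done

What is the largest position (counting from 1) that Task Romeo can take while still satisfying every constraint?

4

The operations that are forced after Task Romeo, directly or by a chain of constraints, are Project Foxtrot, Task Xray, Project India, Task Yankee, Task Hotel. That's 5 operations.
So at least 5 operations follow Task Romeo, putting Task Romeo no later than position 4. That position is achievable by scheduling everything else first.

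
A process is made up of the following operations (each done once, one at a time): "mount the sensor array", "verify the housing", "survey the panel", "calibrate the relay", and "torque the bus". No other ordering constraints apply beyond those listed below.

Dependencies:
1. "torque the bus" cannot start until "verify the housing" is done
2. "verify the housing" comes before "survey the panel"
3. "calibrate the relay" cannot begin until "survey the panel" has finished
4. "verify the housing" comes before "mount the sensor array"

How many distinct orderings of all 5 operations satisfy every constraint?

12

"verify the housing" is the only operation with nothing required before it, so every ordering starts there.
Enumerating by repeatedly choosing an available operation (one whose prerequisites are all placed) gives 12 distinct complete orderings.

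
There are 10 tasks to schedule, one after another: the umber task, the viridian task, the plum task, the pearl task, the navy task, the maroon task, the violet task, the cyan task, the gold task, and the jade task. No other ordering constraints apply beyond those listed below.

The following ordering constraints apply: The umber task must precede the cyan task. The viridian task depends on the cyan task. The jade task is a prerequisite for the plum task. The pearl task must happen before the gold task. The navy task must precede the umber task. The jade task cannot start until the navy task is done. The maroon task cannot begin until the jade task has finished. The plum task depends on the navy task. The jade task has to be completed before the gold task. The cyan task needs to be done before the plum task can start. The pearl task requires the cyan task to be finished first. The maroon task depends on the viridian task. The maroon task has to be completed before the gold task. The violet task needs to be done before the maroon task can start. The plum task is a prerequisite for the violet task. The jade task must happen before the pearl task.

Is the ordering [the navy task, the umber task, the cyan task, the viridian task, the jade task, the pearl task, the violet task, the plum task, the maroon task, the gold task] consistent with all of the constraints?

No

In the proposed order, the violet task appears before the plum task.
That contradicts the constraint that the plum task must precede the violet task.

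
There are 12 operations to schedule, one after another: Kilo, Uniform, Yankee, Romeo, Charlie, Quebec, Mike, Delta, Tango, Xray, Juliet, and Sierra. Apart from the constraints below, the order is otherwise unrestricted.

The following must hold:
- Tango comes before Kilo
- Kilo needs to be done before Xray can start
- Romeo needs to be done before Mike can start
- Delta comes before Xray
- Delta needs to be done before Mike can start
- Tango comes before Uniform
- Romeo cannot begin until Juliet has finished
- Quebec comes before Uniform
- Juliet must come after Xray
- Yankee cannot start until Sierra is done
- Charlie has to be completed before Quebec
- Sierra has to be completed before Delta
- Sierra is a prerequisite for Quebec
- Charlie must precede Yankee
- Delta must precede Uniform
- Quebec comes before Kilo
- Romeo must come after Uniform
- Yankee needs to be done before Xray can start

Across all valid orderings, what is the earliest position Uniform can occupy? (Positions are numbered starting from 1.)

6

Every operation that must precede Uniform has to come before it. Tracing all chains that end at Uniform, those operations are: Charlie, Quebec, Delta, Tango, Sierra — 5 in total.
So at minimum 5 operations come before Uniform, putting Uniform no earlier than position 6. That position is achievable by scheduling exactly those predecessors first.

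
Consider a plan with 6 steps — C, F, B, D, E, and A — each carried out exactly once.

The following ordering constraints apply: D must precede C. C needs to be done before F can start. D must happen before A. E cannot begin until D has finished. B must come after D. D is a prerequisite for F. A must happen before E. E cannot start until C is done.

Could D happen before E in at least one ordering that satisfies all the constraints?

Every valid ordering already has D before E (the constraints require it), so in particular at least one does.

Yes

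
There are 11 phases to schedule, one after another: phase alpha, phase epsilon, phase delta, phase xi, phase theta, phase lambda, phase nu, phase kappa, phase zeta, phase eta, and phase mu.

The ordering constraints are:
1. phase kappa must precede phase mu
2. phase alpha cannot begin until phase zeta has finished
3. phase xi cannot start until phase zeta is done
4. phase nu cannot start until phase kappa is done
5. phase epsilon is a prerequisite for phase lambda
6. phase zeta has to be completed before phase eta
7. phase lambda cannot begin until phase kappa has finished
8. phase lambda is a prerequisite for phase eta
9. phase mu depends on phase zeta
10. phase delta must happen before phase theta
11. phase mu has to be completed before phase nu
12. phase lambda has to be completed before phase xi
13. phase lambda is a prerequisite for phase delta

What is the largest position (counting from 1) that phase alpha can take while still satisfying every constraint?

11

No constraint forces any phase after phase alpha, so it can be placed last, in position 11.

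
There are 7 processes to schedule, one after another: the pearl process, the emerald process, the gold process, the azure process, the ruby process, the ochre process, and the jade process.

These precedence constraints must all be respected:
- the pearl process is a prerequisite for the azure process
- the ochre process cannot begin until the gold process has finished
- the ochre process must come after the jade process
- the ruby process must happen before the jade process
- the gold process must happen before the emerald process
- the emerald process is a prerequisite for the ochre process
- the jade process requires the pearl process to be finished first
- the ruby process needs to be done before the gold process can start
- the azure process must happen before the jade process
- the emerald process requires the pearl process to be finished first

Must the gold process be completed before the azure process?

Nothing in the constraints links the gold process and the azure process; they are unordered relative to each other.
So the gold process can come before the azure process or after — it is not forced.

No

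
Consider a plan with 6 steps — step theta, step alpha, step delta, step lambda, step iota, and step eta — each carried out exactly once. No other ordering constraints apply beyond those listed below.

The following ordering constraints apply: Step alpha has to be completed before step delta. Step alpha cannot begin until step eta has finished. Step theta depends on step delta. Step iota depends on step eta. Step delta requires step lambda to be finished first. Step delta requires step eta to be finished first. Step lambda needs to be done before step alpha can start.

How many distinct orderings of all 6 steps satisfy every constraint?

9

The steps with no prerequisites are step lambda, step eta; any of them can be placed first.
Enumerating by repeatedly choosing an available step (one whose prerequisites are all placed) gives 9 distinct complete orderings.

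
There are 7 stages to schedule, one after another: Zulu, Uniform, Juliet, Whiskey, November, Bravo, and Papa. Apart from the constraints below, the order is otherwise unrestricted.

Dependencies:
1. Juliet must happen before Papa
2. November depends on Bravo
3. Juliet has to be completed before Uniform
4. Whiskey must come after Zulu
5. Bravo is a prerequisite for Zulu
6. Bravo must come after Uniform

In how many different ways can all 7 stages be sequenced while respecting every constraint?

18

Juliet is the only stage with nothing required before it, so every ordering starts there.
Counting all ways to extend the partial order to a total order gives 18.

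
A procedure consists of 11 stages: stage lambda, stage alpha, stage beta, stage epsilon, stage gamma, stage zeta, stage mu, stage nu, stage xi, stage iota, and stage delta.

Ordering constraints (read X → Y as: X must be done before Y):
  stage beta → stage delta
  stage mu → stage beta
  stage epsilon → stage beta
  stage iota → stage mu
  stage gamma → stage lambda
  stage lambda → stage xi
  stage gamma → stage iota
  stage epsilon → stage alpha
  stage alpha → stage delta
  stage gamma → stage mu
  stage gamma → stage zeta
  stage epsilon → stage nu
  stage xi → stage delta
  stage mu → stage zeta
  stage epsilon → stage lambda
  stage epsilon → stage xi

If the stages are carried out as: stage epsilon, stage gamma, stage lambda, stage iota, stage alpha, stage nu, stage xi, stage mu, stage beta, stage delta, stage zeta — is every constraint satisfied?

Yes

Going through the constraints one by one, each required predecessor appears earlier in the sequence than its dependent — e.g. stage gamma (position 2) is before stage zeta (position 11), as required.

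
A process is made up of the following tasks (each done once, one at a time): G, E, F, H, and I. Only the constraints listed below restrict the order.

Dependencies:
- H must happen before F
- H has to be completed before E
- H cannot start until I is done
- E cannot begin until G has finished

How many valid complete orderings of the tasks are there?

7

2 tasks have no prerequisites (G, I), so any of them could come first.
Systematically extending each partial ordering one task at a time and counting, there are 7 complete orderings.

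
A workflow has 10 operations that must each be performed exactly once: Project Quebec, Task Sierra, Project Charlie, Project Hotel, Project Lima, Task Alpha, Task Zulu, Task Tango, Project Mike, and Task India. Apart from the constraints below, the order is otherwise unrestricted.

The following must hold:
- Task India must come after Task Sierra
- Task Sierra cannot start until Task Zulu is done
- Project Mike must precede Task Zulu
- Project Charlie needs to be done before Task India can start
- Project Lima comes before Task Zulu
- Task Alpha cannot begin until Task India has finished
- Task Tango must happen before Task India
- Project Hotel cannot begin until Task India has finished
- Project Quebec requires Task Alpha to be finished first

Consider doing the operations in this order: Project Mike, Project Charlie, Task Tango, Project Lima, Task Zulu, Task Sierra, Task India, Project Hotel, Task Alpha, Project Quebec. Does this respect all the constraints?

Yes

Going through the constraints one by one, each required predecessor appears earlier in the sequence than its dependent — e.g. Project Charlie (position 2) is before Task India (position 7), as required.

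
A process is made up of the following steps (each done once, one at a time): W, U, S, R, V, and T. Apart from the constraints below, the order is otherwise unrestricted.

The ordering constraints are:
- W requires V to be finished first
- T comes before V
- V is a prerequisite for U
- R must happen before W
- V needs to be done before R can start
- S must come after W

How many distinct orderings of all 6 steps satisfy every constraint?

4

Only T has no prerequisites, so it must go first.
Counting all ways to extend the partial order to a total order gives 4.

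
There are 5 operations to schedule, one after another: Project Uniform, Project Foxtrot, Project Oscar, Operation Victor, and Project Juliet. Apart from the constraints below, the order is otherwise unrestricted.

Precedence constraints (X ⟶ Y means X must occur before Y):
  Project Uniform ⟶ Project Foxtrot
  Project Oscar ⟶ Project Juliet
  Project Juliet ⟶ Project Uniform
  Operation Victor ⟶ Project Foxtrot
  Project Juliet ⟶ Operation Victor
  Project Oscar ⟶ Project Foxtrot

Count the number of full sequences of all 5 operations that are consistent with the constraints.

2

Only Project Oscar has no prerequisites, so it must go first.
Enumerating by repeatedly choosing an available operation (one whose prerequisites are all placed) gives 2 distinct complete orderings.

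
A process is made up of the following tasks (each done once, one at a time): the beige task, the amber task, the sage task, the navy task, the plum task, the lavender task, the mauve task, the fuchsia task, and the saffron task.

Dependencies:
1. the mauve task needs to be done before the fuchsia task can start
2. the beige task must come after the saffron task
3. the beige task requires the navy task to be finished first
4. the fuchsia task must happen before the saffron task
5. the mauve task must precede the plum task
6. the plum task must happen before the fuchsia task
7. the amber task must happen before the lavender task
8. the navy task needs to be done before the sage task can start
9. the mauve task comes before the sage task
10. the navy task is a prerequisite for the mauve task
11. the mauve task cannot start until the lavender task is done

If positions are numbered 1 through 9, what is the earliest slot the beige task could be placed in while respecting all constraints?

Working backwards through the constraints from the beige task, its full set of required predecessors is the amber task, the navy task, the plum task, the lavender task, the mauve task, the fuchsia task, the saffron task — 7 of them.
With 7 mandatory predecessors, the earliest the beige task can sit is position 7+1 = 8, and placing just those 7 first achieves it.

8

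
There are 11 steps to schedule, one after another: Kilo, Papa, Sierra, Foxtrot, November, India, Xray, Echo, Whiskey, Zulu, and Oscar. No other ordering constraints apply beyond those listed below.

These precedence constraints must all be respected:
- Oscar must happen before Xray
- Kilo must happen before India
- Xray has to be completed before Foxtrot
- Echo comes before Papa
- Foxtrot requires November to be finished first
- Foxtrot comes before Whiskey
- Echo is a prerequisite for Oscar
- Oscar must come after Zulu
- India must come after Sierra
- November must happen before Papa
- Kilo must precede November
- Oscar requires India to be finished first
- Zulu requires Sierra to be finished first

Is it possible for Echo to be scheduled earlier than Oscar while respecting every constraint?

The constraints force Echo before Oscar, so yes — every valid ordering has Echo earlier.

Yes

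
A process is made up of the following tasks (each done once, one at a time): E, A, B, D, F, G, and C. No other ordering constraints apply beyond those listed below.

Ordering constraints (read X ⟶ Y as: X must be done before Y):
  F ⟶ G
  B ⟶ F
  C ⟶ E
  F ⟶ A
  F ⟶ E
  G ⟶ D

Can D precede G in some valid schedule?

Following G → D, G must precede D in every valid ordering.
Hence D can never be scheduled before G.

No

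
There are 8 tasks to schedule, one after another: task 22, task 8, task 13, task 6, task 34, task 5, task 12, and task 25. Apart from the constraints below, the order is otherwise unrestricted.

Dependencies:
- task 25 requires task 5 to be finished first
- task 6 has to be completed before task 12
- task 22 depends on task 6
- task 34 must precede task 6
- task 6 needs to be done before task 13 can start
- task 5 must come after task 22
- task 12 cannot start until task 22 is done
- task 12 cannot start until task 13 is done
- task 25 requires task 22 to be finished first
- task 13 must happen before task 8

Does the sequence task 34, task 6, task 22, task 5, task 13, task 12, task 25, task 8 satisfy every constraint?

Every stated constraint is respected: task 6 sits at position 2, ahead of task 12 at position 6, and each of the other listed pairs likewise has the predecessor earlier in the sequence.

Yes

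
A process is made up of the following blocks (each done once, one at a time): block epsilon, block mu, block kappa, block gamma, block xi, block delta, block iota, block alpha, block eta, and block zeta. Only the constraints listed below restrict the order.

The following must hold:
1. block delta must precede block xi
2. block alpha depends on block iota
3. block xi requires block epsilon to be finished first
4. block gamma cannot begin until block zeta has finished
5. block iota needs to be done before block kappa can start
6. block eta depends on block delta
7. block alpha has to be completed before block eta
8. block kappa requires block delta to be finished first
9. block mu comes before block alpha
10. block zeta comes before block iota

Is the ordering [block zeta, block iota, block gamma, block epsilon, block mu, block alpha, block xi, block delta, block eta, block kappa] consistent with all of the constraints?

No

The sequence places block xi ahead of block delta.
But one of the constraints requires block delta before block xi, so this ordering violates it.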